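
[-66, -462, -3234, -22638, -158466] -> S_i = -66*7^i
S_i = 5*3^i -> [5, 15, 45, 135, 405]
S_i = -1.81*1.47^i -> [-1.81, -2.66, -3.91, -5.75, -8.45]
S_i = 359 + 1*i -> [359, 360, 361, 362, 363]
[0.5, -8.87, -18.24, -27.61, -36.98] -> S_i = 0.50 + -9.37*i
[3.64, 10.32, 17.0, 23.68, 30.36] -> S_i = 3.64 + 6.68*i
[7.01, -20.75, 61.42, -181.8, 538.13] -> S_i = 7.01*(-2.96)^i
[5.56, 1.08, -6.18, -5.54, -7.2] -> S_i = Random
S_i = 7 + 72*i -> [7, 79, 151, 223, 295]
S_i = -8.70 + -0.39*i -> [-8.7, -9.09, -9.48, -9.87, -10.26]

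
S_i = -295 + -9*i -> [-295, -304, -313, -322, -331]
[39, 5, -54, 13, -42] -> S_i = Random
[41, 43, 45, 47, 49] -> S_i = 41 + 2*i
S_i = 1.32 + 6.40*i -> [1.32, 7.72, 14.12, 20.52, 26.92]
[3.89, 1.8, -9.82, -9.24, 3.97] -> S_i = Random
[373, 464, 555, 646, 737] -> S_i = 373 + 91*i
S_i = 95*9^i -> [95, 855, 7695, 69255, 623295]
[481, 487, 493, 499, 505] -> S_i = 481 + 6*i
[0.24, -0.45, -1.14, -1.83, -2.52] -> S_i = 0.24 + -0.69*i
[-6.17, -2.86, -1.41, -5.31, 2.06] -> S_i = Random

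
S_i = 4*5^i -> [4, 20, 100, 500, 2500]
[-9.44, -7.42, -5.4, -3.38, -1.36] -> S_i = -9.44 + 2.02*i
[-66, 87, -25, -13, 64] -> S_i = Random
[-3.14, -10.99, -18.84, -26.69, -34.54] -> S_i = -3.14 + -7.85*i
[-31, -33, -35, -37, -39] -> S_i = -31 + -2*i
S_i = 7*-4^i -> [7, -28, 112, -448, 1792]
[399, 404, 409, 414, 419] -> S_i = 399 + 5*i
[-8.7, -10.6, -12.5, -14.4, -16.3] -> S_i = -8.70 + -1.90*i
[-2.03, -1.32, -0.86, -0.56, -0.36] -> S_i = -2.03*0.65^i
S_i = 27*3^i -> [27, 81, 243, 729, 2187]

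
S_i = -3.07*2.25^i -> [-3.07, -6.91, -15.54, -34.97, -78.68]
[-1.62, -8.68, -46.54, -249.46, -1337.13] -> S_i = -1.62*5.36^i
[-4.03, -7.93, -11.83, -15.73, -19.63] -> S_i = -4.03 + -3.90*i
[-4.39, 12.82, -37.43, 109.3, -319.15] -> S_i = -4.39*(-2.92)^i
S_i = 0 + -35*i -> [0, -35, -70, -105, -140]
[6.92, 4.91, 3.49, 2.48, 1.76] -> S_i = 6.92*0.71^i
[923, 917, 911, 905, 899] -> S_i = 923 + -6*i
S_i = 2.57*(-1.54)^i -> [2.57, -3.96, 6.1, -9.39, 14.45]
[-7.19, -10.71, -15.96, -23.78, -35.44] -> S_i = -7.19*1.49^i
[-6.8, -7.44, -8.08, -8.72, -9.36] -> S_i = -6.80 + -0.64*i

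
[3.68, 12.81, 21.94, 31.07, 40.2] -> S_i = 3.68 + 9.13*i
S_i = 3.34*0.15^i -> [3.34, 0.5, 0.08, 0.01, 0.0]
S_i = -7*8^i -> [-7, -56, -448, -3584, -28672]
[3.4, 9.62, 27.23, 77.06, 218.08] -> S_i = 3.40*2.83^i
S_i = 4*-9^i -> [4, -36, 324, -2916, 26244]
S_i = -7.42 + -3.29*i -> [-7.42, -10.71, -14.0, -17.29, -20.58]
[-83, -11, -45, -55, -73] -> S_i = Random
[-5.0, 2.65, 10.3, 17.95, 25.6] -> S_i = -5.00 + 7.65*i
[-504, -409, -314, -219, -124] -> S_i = -504 + 95*i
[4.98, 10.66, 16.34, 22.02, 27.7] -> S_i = 4.98 + 5.68*i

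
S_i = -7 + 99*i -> [-7, 92, 191, 290, 389]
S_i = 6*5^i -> [6, 30, 150, 750, 3750]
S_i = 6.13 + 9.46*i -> [6.13, 15.59, 25.05, 34.51, 43.97]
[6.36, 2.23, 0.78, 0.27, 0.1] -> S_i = 6.36*0.35^i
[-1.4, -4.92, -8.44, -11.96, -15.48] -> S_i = -1.40 + -3.52*i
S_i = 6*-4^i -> [6, -24, 96, -384, 1536]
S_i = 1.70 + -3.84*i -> [1.7, -2.14, -5.98, -9.82, -13.66]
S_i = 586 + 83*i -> [586, 669, 752, 835, 918]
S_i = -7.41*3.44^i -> [-7.41, -25.49, -87.69, -301.64, -1037.65]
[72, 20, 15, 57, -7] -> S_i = Random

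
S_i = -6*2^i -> [-6, -12, -24, -48, -96]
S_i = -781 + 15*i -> [-781, -766, -751, -736, -721]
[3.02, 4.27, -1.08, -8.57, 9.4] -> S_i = Random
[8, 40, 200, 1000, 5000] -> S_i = 8*5^i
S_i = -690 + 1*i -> [-690, -689, -688, -687, -686]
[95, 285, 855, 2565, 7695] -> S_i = 95*3^i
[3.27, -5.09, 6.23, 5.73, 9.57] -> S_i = Random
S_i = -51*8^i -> [-51, -408, -3264, -26112, -208896]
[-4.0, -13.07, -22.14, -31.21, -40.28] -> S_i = -4.00 + -9.07*i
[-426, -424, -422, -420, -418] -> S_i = -426 + 2*i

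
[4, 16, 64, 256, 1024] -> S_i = 4*4^i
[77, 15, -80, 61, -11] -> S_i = Random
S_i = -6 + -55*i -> [-6, -61, -116, -171, -226]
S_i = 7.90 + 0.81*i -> [7.9, 8.71, 9.52, 10.33, 11.14]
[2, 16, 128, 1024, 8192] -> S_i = 2*8^i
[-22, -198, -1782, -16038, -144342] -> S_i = -22*9^i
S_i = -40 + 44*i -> [-40, 4, 48, 92, 136]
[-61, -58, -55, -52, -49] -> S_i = -61 + 3*i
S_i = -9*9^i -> [-9, -81, -729, -6561, -59049]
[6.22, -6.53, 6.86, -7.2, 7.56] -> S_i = 6.22*(-1.05)^i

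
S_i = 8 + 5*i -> [8, 13, 18, 23, 28]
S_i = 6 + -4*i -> [6, 2, -2, -6, -10]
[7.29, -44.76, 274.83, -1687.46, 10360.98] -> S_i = 7.29*(-6.14)^i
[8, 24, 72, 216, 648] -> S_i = 8*3^i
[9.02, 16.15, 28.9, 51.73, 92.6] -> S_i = 9.02*1.79^i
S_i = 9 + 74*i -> [9, 83, 157, 231, 305]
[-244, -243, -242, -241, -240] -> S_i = -244 + 1*i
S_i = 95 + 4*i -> [95, 99, 103, 107, 111]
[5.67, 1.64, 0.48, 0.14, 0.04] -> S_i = 5.67*0.29^i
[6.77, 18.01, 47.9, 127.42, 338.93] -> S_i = 6.77*2.66^i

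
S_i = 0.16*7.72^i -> [0.16, 1.24, 9.54, 73.62, 568.32]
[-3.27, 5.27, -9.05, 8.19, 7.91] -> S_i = Random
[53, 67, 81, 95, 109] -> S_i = 53 + 14*i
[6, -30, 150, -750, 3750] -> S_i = 6*-5^i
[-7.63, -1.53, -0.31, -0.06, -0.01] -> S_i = -7.63*0.20^i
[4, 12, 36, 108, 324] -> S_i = 4*3^i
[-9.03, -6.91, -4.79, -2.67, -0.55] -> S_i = -9.03 + 2.12*i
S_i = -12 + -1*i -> [-12, -13, -14, -15, -16]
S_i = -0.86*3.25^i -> [-0.86, -2.8, -9.08, -29.52, -95.95]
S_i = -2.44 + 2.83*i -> [-2.44, 0.39, 3.22, 6.05, 8.88]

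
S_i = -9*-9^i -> [-9, 81, -729, 6561, -59049]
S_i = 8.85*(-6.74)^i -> [8.85, -59.65, 402.03, -2709.71, 18263.45]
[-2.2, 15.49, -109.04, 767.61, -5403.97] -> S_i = -2.20*(-7.04)^i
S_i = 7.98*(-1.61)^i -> [7.98, -12.85, 20.68, -33.3, 53.62]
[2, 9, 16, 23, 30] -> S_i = 2 + 7*i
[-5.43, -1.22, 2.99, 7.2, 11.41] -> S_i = -5.43 + 4.21*i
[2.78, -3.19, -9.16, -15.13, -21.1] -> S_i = 2.78 + -5.97*i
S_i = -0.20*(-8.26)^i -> [-0.2, 1.65, -13.65, 112.71, -931.0]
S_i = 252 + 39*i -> [252, 291, 330, 369, 408]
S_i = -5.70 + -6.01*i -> [-5.7, -11.71, -17.72, -23.73, -29.74]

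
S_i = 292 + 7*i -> [292, 299, 306, 313, 320]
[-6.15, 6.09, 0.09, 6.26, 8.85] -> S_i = Random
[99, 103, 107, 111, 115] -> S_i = 99 + 4*i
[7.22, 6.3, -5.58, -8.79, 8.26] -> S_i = Random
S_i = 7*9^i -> [7, 63, 567, 5103, 45927]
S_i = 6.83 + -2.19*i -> [6.83, 4.64, 2.45, 0.26, -1.93]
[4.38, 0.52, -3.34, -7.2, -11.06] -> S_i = 4.38 + -3.86*i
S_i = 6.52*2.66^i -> [6.52, 17.34, 46.13, 122.71, 326.42]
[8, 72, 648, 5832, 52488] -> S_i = 8*9^i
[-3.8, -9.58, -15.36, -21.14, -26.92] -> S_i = -3.80 + -5.78*i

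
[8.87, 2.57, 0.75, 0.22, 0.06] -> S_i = 8.87*0.29^i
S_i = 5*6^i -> [5, 30, 180, 1080, 6480]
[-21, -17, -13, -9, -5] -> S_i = -21 + 4*i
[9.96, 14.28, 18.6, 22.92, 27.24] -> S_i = 9.96 + 4.32*i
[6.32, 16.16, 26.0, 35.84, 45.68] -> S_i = 6.32 + 9.84*i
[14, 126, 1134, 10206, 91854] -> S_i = 14*9^i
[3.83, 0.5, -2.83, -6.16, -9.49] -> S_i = 3.83 + -3.33*i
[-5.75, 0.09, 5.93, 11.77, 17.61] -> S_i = -5.75 + 5.84*i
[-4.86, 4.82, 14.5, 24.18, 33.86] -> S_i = -4.86 + 9.68*i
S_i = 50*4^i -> [50, 200, 800, 3200, 12800]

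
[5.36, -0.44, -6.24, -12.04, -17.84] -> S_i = 5.36 + -5.80*i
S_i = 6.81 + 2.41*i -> [6.81, 9.22, 11.63, 14.04, 16.45]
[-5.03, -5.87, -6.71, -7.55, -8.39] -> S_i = -5.03 + -0.84*i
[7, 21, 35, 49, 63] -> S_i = 7 + 14*i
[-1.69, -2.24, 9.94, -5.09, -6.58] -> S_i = Random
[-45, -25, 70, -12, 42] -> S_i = Random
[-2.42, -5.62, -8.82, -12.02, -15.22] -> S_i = -2.42 + -3.20*i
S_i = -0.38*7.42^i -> [-0.38, -2.82, -20.92, -155.24, -1151.86]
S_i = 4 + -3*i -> [4, 1, -2, -5, -8]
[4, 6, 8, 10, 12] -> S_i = 4 + 2*i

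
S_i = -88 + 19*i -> [-88, -69, -50, -31, -12]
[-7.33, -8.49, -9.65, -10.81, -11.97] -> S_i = -7.33 + -1.16*i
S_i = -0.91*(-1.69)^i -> [-0.91, 1.54, -2.6, 4.39, -7.42]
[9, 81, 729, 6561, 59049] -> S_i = 9*9^i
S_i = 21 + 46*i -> [21, 67, 113, 159, 205]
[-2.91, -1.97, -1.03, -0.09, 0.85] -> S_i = -2.91 + 0.94*i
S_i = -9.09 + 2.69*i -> [-9.09, -6.4, -3.71, -1.02, 1.67]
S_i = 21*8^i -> [21, 168, 1344, 10752, 86016]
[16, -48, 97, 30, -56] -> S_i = Random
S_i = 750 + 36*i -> [750, 786, 822, 858, 894]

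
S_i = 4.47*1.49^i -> [4.47, 6.66, 9.92, 14.79, 22.03]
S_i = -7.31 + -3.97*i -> [-7.31, -11.28, -15.25, -19.22, -23.19]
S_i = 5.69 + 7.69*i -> [5.69, 13.38, 21.07, 28.76, 36.45]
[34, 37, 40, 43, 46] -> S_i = 34 + 3*i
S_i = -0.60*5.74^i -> [-0.6, -3.44, -19.77, -113.47, -651.33]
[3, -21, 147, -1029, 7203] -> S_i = 3*-7^i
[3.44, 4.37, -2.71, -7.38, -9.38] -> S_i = Random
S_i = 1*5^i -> [1, 5, 25, 125, 625]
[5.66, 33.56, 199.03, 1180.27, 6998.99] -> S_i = 5.66*5.93^i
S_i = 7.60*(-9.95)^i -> [7.6, -75.62, 752.42, -7486.57, 74491.36]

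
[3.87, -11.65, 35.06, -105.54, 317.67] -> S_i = 3.87*(-3.01)^i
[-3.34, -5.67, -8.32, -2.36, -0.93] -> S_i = Random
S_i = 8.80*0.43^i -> [8.8, 3.78, 1.63, 0.7, 0.3]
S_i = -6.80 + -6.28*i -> [-6.8, -13.08, -19.36, -25.64, -31.92]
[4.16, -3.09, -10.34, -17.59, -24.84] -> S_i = 4.16 + -7.25*i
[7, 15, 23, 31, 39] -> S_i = 7 + 8*i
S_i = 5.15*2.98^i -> [5.15, 15.35, 45.73, 136.29, 406.14]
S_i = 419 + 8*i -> [419, 427, 435, 443, 451]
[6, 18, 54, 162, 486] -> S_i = 6*3^i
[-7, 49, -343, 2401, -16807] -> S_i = -7*-7^i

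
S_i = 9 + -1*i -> [9, 8, 7, 6, 5]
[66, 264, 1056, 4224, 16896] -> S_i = 66*4^i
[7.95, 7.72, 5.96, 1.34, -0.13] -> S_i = Random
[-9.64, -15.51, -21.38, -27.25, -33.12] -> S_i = -9.64 + -5.87*i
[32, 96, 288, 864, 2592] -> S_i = 32*3^i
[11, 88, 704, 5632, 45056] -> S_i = 11*8^i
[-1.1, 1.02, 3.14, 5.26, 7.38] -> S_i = -1.10 + 2.12*i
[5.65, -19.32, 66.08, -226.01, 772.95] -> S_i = 5.65*(-3.42)^i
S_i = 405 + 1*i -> [405, 406, 407, 408, 409]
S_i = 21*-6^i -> [21, -126, 756, -4536, 27216]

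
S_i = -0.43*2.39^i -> [-0.43, -1.03, -2.46, -5.87, -14.03]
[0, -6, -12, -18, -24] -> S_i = 0 + -6*i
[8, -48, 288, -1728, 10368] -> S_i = 8*-6^i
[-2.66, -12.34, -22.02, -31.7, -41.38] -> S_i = -2.66 + -9.68*i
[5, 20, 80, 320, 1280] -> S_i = 5*4^i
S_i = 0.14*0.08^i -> [0.14, 0.01, 0.0, 0.0, 0.0]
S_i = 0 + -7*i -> [0, -7, -14, -21, -28]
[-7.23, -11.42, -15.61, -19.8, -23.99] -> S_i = -7.23 + -4.19*i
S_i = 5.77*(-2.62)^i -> [5.77, -15.12, 39.61, -103.77, 271.88]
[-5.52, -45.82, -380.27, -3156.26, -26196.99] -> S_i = -5.52*8.30^i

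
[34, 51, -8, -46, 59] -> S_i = Random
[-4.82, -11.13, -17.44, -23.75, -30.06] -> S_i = -4.82 + -6.31*i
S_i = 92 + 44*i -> [92, 136, 180, 224, 268]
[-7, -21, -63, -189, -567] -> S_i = -7*3^i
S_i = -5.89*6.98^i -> [-5.89, -41.11, -286.96, -2003.0, -13980.96]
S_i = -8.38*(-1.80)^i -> [-8.38, 15.08, -27.15, 48.87, -87.97]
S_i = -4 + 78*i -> [-4, 74, 152, 230, 308]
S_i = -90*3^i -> [-90, -270, -810, -2430, -7290]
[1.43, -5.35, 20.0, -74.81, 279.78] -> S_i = 1.43*(-3.74)^i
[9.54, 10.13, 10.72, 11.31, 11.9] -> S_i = 9.54 + 0.59*i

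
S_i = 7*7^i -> [7, 49, 343, 2401, 16807]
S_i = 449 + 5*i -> [449, 454, 459, 464, 469]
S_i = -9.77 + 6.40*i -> [-9.77, -3.37, 3.03, 9.43, 15.83]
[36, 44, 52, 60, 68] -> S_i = 36 + 8*i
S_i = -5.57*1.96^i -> [-5.57, -10.92, -21.4, -41.94, -82.2]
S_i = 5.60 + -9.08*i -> [5.6, -3.48, -12.56, -21.64, -30.72]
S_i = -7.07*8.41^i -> [-7.07, -59.46, -500.05, -4205.4, -35367.42]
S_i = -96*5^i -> [-96, -480, -2400, -12000, -60000]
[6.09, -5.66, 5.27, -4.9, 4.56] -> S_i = 6.09*(-0.93)^i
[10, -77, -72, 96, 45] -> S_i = Random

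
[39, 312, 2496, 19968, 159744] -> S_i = 39*8^i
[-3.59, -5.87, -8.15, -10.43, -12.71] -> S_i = -3.59 + -2.28*i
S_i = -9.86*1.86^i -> [-9.86, -18.34, -34.11, -63.45, -118.01]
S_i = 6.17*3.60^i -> [6.17, 22.21, 79.96, 287.87, 1036.32]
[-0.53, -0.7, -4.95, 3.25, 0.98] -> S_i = Random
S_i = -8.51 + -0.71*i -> [-8.51, -9.22, -9.93, -10.64, -11.35]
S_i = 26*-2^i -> [26, -52, 104, -208, 416]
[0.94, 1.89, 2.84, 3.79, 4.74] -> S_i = 0.94 + 0.95*i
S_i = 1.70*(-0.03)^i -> [1.7, -0.05, 0.0, -0.0, 0.0]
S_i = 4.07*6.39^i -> [4.07, 26.01, 166.19, 1061.93, 6785.75]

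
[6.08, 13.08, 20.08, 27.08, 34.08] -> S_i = 6.08 + 7.00*i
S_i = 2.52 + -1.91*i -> [2.52, 0.61, -1.3, -3.21, -5.12]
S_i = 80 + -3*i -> [80, 77, 74, 71, 68]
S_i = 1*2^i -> [1, 2, 4, 8, 16]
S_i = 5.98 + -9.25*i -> [5.98, -3.27, -12.52, -21.77, -31.02]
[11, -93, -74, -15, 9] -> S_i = Random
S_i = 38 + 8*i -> [38, 46, 54, 62, 70]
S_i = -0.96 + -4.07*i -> [-0.96, -5.03, -9.1, -13.17, -17.24]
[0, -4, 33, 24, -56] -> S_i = Random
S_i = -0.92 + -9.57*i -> [-0.92, -10.49, -20.06, -29.63, -39.2]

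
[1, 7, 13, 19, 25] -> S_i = 1 + 6*i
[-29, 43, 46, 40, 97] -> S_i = Random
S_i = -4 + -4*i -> [-4, -8, -12, -16, -20]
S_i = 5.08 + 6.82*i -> [5.08, 11.9, 18.72, 25.54, 32.36]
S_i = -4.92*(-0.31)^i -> [-4.92, 1.53, -0.47, 0.15, -0.05]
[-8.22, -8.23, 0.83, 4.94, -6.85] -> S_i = Random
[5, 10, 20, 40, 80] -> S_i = 5*2^i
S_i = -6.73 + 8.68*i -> [-6.73, 1.95, 10.63, 19.31, 27.99]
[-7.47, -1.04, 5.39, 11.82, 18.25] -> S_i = -7.47 + 6.43*i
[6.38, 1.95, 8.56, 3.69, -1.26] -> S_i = Random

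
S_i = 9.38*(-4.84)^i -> [9.38, -45.4, 219.73, -1063.5, 5147.36]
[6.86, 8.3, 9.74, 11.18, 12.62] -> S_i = 6.86 + 1.44*i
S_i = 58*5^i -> [58, 290, 1450, 7250, 36250]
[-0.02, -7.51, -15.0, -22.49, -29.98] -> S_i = -0.02 + -7.49*i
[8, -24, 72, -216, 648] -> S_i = 8*-3^i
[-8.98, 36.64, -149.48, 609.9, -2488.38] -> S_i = -8.98*(-4.08)^i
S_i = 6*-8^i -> [6, -48, 384, -3072, 24576]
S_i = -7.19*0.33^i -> [-7.19, -2.37, -0.78, -0.26, -0.09]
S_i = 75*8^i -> [75, 600, 4800, 38400, 307200]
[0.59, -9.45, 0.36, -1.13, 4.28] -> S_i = Random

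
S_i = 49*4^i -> [49, 196, 784, 3136, 12544]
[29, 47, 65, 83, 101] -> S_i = 29 + 18*i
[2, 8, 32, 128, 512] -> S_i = 2*4^i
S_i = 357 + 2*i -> [357, 359, 361, 363, 365]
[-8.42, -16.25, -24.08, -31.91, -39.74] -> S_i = -8.42 + -7.83*i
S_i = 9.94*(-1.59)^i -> [9.94, -15.8, 25.13, -39.96, 63.53]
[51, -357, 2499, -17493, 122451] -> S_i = 51*-7^i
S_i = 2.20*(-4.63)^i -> [2.2, -10.19, 47.16, -218.36, 1010.99]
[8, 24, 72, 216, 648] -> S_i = 8*3^i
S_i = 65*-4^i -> [65, -260, 1040, -4160, 16640]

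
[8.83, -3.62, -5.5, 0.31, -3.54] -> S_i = Random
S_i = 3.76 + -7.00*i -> [3.76, -3.24, -10.24, -17.24, -24.24]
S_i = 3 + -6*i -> [3, -3, -9, -15, -21]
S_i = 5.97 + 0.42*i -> [5.97, 6.39, 6.81, 7.23, 7.65]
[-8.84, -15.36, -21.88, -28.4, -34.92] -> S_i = -8.84 + -6.52*i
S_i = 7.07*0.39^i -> [7.07, 2.76, 1.08, 0.42, 0.16]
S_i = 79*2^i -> [79, 158, 316, 632, 1264]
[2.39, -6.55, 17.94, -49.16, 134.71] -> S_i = 2.39*(-2.74)^i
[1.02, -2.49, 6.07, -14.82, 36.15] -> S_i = 1.02*(-2.44)^i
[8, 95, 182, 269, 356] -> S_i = 8 + 87*i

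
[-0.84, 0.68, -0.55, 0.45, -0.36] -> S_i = -0.84*(-0.81)^i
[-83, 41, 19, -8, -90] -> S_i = Random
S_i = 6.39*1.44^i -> [6.39, 9.2, 13.25, 19.08, 27.48]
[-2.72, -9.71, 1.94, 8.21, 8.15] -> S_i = Random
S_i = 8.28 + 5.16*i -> [8.28, 13.44, 18.6, 23.76, 28.92]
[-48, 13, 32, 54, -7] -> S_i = Random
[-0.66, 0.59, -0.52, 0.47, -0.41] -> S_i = -0.66*(-0.89)^i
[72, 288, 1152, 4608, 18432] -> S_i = 72*4^i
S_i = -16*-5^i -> [-16, 80, -400, 2000, -10000]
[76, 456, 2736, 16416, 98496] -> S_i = 76*6^i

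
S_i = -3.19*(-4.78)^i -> [-3.19, 15.25, -72.89, 348.4, -1665.34]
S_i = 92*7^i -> [92, 644, 4508, 31556, 220892]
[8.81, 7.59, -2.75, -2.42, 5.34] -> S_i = Random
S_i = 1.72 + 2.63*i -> [1.72, 4.35, 6.98, 9.61, 12.24]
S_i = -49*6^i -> [-49, -294, -1764, -10584, -63504]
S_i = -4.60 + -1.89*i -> [-4.6, -6.49, -8.38, -10.27, -12.16]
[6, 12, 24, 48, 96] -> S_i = 6*2^i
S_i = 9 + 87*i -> [9, 96, 183, 270, 357]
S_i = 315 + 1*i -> [315, 316, 317, 318, 319]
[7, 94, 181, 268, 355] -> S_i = 7 + 87*i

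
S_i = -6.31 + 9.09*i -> [-6.31, 2.78, 11.87, 20.96, 30.05]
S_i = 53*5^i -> [53, 265, 1325, 6625, 33125]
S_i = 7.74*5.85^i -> [7.74, 45.28, 264.88, 1549.56, 9064.93]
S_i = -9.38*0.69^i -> [-9.38, -6.47, -4.47, -3.08, -2.13]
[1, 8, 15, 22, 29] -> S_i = 1 + 7*i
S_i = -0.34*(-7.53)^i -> [-0.34, 2.56, -19.28, 145.17, -1093.1]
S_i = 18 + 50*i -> [18, 68, 118, 168, 218]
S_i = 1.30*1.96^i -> [1.3, 2.55, 4.99, 9.79, 19.19]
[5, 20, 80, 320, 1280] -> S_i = 5*4^i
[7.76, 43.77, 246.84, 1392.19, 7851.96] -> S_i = 7.76*5.64^i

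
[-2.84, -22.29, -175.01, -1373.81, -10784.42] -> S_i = -2.84*7.85^i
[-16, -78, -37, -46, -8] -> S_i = Random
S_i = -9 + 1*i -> [-9, -8, -7, -6, -5]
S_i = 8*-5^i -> [8, -40, 200, -1000, 5000]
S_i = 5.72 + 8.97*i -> [5.72, 14.69, 23.66, 32.63, 41.6]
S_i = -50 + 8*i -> [-50, -42, -34, -26, -18]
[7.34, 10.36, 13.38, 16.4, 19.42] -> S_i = 7.34 + 3.02*i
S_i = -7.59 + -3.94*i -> [-7.59, -11.53, -15.47, -19.41, -23.35]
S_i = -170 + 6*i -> [-170, -164, -158, -152, -146]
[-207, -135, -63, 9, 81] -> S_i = -207 + 72*i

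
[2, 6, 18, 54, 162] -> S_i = 2*3^i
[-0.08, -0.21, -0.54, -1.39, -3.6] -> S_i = -0.08*2.59^i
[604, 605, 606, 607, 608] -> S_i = 604 + 1*i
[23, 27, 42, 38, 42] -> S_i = Random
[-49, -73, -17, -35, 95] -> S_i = Random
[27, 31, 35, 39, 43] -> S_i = 27 + 4*i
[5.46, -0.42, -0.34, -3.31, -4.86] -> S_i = Random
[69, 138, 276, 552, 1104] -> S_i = 69*2^i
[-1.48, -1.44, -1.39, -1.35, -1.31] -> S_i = -1.48*0.97^i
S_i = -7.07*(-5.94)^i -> [-7.07, 42.0, -249.46, 1481.76, -8801.67]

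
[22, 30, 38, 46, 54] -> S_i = 22 + 8*i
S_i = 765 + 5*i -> [765, 770, 775, 780, 785]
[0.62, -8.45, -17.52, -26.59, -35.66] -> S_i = 0.62 + -9.07*i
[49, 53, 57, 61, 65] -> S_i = 49 + 4*i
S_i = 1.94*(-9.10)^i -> [1.94, -17.65, 160.65, -1461.93, 13303.54]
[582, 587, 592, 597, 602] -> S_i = 582 + 5*i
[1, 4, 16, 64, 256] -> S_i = 1*4^i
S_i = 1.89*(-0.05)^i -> [1.89, -0.09, 0.0, -0.0, 0.0]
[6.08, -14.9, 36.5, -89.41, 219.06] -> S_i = 6.08*(-2.45)^i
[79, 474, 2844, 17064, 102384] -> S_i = 79*6^i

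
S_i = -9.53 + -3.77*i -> [-9.53, -13.3, -17.07, -20.84, -24.61]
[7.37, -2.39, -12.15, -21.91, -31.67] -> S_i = 7.37 + -9.76*i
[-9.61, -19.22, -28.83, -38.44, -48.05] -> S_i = -9.61 + -9.61*i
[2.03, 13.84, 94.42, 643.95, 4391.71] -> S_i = 2.03*6.82^i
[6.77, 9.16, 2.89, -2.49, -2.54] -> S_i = Random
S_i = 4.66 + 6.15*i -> [4.66, 10.81, 16.96, 23.11, 29.26]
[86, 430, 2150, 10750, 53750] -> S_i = 86*5^i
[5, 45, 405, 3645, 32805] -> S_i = 5*9^i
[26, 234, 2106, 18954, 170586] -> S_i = 26*9^i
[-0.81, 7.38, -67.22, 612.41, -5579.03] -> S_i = -0.81*(-9.11)^i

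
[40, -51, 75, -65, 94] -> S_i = Random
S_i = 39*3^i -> [39, 117, 351, 1053, 3159]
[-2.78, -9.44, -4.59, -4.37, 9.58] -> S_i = Random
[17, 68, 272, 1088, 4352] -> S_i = 17*4^i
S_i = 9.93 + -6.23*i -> [9.93, 3.7, -2.53, -8.76, -14.99]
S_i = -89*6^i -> [-89, -534, -3204, -19224, -115344]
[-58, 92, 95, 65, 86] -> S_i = Random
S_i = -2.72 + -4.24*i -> [-2.72, -6.96, -11.2, -15.44, -19.68]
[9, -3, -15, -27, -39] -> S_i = 9 + -12*i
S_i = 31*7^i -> [31, 217, 1519, 10633, 74431]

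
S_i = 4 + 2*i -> [4, 6, 8, 10, 12]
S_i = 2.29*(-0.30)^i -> [2.29, -0.69, 0.21, -0.06, 0.02]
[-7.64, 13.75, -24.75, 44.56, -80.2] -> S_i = -7.64*(-1.80)^i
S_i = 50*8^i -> [50, 400, 3200, 25600, 204800]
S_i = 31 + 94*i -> [31, 125, 219, 313, 407]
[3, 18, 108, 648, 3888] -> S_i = 3*6^i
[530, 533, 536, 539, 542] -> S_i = 530 + 3*i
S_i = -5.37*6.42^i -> [-5.37, -34.48, -221.33, -1420.95, -9122.51]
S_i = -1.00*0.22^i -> [-1.0, -0.22, -0.05, -0.01, -0.0]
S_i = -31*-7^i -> [-31, 217, -1519, 10633, -74431]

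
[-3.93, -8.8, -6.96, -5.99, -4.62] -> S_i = Random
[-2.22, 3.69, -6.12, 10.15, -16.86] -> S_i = -2.22*(-1.66)^i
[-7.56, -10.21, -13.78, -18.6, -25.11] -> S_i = -7.56*1.35^i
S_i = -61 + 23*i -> [-61, -38, -15, 8, 31]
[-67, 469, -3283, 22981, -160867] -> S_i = -67*-7^i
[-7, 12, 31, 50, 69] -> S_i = -7 + 19*i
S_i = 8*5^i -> [8, 40, 200, 1000, 5000]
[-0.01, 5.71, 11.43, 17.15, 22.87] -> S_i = -0.01 + 5.72*i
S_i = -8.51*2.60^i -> [-8.51, -22.13, -57.53, -149.57, -388.89]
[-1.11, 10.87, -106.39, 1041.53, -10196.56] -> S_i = -1.11*(-9.79)^i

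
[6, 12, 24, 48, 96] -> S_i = 6*2^i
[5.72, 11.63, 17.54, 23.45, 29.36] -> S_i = 5.72 + 5.91*i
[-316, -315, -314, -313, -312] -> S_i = -316 + 1*i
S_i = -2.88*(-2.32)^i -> [-2.88, 6.68, -15.5, 35.96, -83.43]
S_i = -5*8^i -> [-5, -40, -320, -2560, -20480]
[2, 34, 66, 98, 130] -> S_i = 2 + 32*i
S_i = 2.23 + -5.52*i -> [2.23, -3.29, -8.81, -14.33, -19.85]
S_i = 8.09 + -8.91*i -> [8.09, -0.82, -9.73, -18.64, -27.55]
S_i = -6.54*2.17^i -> [-6.54, -14.19, -30.8, -66.83, -145.02]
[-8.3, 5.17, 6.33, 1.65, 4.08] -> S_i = Random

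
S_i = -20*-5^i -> [-20, 100, -500, 2500, -12500]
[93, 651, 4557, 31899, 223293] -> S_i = 93*7^i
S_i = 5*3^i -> [5, 15, 45, 135, 405]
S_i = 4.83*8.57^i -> [4.83, 41.39, 354.74, 3040.11, 26053.76]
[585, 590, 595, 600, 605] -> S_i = 585 + 5*i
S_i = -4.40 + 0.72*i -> [-4.4, -3.68, -2.96, -2.24, -1.52]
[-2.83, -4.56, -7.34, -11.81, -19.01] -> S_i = -2.83*1.61^i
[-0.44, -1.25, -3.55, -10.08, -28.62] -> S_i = -0.44*2.84^i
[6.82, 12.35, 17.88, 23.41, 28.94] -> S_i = 6.82 + 5.53*i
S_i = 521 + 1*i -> [521, 522, 523, 524, 525]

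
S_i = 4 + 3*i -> [4, 7, 10, 13, 16]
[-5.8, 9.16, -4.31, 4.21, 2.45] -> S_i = Random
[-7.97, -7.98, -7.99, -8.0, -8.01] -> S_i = -7.97 + -0.01*i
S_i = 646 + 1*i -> [646, 647, 648, 649, 650]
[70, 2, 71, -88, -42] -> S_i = Random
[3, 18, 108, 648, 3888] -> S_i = 3*6^i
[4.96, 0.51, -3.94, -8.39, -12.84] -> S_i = 4.96 + -4.45*i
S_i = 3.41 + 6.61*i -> [3.41, 10.02, 16.63, 23.24, 29.85]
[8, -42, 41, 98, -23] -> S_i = Random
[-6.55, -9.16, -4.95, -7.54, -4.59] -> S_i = Random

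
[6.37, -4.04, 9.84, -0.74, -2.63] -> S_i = Random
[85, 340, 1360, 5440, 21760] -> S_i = 85*4^i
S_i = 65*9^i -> [65, 585, 5265, 47385, 426465]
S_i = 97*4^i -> [97, 388, 1552, 6208, 24832]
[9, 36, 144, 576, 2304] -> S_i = 9*4^i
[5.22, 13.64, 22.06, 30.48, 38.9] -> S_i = 5.22 + 8.42*i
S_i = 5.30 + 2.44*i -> [5.3, 7.74, 10.18, 12.62, 15.06]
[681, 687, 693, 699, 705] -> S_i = 681 + 6*i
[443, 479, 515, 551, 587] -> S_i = 443 + 36*i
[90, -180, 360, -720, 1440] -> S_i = 90*-2^i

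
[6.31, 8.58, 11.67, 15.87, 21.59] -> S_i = 6.31*1.36^i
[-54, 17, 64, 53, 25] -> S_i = Random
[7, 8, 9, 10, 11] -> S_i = 7 + 1*i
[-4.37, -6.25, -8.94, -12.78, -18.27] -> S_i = -4.37*1.43^i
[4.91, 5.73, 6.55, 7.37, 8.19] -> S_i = 4.91 + 0.82*i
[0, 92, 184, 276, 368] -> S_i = 0 + 92*i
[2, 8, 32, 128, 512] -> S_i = 2*4^i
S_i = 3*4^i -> [3, 12, 48, 192, 768]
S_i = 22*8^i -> [22, 176, 1408, 11264, 90112]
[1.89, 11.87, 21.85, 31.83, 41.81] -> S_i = 1.89 + 9.98*i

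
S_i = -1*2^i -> [-1, -2, -4, -8, -16]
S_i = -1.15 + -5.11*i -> [-1.15, -6.26, -11.37, -16.48, -21.59]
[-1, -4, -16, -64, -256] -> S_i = -1*4^i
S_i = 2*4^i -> [2, 8, 32, 128, 512]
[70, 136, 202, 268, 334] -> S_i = 70 + 66*i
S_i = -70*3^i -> [-70, -210, -630, -1890, -5670]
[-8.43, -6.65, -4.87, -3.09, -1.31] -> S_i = -8.43 + 1.78*i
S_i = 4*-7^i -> [4, -28, 196, -1372, 9604]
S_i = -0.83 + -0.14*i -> [-0.83, -0.97, -1.11, -1.25, -1.39]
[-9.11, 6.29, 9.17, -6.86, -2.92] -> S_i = Random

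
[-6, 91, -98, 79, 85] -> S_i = Random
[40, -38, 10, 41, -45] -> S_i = Random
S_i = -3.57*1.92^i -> [-3.57, -6.85, -13.16, -25.27, -48.51]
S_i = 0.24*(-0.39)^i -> [0.24, -0.09, 0.04, -0.01, 0.01]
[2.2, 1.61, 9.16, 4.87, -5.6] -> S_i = Random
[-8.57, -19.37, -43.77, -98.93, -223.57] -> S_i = -8.57*2.26^i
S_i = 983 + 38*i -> [983, 1021, 1059, 1097, 1135]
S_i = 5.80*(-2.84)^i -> [5.8, -16.47, 46.78, -132.86, 377.31]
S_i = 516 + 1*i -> [516, 517, 518, 519, 520]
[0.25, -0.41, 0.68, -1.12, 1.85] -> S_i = 0.25*(-1.65)^i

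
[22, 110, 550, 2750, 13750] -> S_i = 22*5^i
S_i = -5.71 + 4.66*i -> [-5.71, -1.05, 3.61, 8.27, 12.93]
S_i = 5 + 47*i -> [5, 52, 99, 146, 193]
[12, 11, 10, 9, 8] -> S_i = 12 + -1*i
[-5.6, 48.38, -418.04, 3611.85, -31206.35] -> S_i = -5.60*(-8.64)^i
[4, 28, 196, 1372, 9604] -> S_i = 4*7^i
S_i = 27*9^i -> [27, 243, 2187, 19683, 177147]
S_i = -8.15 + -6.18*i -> [-8.15, -14.33, -20.51, -26.69, -32.87]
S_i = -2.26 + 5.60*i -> [-2.26, 3.34, 8.94, 14.54, 20.14]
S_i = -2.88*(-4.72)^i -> [-2.88, 13.59, -64.16, 302.84, -1429.42]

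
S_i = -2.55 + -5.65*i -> [-2.55, -8.2, -13.85, -19.5, -25.15]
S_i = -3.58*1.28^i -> [-3.58, -4.58, -5.87, -7.51, -9.61]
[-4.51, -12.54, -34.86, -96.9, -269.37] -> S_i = -4.51*2.78^i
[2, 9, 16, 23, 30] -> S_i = 2 + 7*i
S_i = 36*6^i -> [36, 216, 1296, 7776, 46656]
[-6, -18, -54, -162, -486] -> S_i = -6*3^i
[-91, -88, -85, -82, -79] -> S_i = -91 + 3*i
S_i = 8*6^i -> [8, 48, 288, 1728, 10368]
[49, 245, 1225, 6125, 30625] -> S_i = 49*5^i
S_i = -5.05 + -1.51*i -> [-5.05, -6.56, -8.07, -9.58, -11.09]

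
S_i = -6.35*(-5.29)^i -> [-6.35, 33.59, -177.7, 940.03, -4972.75]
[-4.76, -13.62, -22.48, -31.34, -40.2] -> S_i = -4.76 + -8.86*i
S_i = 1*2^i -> [1, 2, 4, 8, 16]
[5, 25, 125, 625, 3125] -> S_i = 5*5^i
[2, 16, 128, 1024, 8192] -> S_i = 2*8^i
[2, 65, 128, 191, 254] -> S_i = 2 + 63*i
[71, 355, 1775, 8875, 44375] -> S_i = 71*5^i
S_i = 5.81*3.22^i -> [5.81, 18.71, 60.24, 193.97, 624.6]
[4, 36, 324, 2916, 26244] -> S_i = 4*9^i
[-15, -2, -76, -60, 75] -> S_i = Random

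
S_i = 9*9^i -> [9, 81, 729, 6561, 59049]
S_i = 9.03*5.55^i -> [9.03, 50.12, 278.15, 1543.71, 8567.61]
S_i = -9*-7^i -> [-9, 63, -441, 3087, -21609]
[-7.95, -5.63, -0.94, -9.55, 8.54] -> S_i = Random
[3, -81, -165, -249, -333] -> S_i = 3 + -84*i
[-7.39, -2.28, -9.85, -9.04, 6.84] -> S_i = Random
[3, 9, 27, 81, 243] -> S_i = 3*3^i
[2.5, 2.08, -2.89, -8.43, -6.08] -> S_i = Random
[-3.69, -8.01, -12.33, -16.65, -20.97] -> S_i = -3.69 + -4.32*i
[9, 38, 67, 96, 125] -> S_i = 9 + 29*i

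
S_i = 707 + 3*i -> [707, 710, 713, 716, 719]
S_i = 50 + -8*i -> [50, 42, 34, 26, 18]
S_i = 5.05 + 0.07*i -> [5.05, 5.12, 5.19, 5.26, 5.33]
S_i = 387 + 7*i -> [387, 394, 401, 408, 415]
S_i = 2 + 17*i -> [2, 19, 36, 53, 70]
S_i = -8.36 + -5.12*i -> [-8.36, -13.48, -18.6, -23.72, -28.84]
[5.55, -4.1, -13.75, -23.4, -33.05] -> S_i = 5.55 + -9.65*i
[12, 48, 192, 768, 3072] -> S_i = 12*4^i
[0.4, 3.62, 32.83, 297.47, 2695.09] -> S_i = 0.40*9.06^i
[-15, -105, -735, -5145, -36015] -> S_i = -15*7^i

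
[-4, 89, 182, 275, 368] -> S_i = -4 + 93*i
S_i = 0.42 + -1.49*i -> [0.42, -1.07, -2.56, -4.05, -5.54]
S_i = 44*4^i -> [44, 176, 704, 2816, 11264]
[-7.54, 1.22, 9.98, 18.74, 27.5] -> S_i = -7.54 + 8.76*i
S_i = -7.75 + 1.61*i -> [-7.75, -6.14, -4.53, -2.92, -1.31]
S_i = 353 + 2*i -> [353, 355, 357, 359, 361]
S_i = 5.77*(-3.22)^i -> [5.77, -18.58, 59.83, -192.64, 620.3]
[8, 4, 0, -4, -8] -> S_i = 8 + -4*i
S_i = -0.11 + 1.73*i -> [-0.11, 1.62, 3.35, 5.08, 6.81]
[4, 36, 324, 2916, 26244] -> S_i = 4*9^i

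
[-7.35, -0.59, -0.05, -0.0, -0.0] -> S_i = -7.35*0.08^i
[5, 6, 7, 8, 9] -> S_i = 5 + 1*i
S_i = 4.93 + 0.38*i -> [4.93, 5.31, 5.69, 6.07, 6.45]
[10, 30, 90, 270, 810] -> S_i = 10*3^i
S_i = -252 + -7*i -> [-252, -259, -266, -273, -280]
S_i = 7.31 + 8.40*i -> [7.31, 15.71, 24.11, 32.51, 40.91]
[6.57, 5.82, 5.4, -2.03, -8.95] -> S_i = Random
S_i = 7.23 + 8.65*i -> [7.23, 15.88, 24.53, 33.18, 41.83]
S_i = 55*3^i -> [55, 165, 495, 1485, 4455]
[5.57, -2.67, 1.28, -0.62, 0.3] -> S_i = 5.57*(-0.48)^i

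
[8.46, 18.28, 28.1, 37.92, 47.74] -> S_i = 8.46 + 9.82*i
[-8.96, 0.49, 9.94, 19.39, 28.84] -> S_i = -8.96 + 9.45*i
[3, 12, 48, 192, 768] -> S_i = 3*4^i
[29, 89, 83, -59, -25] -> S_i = Random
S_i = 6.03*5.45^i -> [6.03, 32.86, 179.11, 976.13, 5319.9]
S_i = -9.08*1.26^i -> [-9.08, -11.44, -14.42, -18.16, -22.89]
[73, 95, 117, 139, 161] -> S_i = 73 + 22*i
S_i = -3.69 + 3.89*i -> [-3.69, 0.2, 4.09, 7.98, 11.87]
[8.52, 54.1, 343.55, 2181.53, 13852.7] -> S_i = 8.52*6.35^i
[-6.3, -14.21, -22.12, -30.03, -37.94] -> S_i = -6.30 + -7.91*i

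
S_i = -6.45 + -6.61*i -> [-6.45, -13.06, -19.67, -26.28, -32.89]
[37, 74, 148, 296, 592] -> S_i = 37*2^i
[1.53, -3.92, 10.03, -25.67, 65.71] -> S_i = 1.53*(-2.56)^i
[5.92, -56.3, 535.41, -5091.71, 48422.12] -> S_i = 5.92*(-9.51)^i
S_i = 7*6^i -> [7, 42, 252, 1512, 9072]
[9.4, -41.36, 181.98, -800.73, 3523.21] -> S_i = 9.40*(-4.40)^i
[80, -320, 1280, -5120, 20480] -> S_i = 80*-4^i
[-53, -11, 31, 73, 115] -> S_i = -53 + 42*i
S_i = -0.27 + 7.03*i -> [-0.27, 6.76, 13.79, 20.82, 27.85]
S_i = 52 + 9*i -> [52, 61, 70, 79, 88]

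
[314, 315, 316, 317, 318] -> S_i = 314 + 1*i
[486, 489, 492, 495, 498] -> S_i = 486 + 3*i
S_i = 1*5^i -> [1, 5, 25, 125, 625]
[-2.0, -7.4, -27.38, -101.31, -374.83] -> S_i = -2.00*3.70^i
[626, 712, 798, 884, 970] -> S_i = 626 + 86*i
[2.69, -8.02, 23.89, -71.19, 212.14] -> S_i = 2.69*(-2.98)^i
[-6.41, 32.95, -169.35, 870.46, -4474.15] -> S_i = -6.41*(-5.14)^i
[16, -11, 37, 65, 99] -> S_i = Random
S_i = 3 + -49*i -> [3, -46, -95, -144, -193]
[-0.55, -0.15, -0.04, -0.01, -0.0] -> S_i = -0.55*0.28^i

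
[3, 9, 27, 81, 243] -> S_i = 3*3^i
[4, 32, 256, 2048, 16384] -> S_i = 4*8^i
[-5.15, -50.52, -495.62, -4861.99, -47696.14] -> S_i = -5.15*9.81^i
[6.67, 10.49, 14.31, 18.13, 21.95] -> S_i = 6.67 + 3.82*i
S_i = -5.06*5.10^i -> [-5.06, -25.81, -131.61, -671.21, -3423.19]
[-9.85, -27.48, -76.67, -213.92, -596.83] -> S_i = -9.85*2.79^i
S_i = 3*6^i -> [3, 18, 108, 648, 3888]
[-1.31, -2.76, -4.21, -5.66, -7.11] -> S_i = -1.31 + -1.45*i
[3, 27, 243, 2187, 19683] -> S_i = 3*9^i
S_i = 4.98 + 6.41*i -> [4.98, 11.39, 17.8, 24.21, 30.62]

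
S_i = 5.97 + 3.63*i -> [5.97, 9.6, 13.23, 16.86, 20.49]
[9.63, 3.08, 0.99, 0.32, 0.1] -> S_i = 9.63*0.32^i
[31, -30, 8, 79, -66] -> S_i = Random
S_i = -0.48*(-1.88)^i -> [-0.48, 0.9, -1.7, 3.19, -6.0]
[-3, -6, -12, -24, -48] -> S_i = -3*2^i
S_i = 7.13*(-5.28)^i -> [7.13, -37.65, 198.77, -1049.52, 5541.47]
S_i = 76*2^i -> [76, 152, 304, 608, 1216]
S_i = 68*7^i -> [68, 476, 3332, 23324, 163268]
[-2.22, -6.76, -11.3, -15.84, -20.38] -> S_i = -2.22 + -4.54*i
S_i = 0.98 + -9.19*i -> [0.98, -8.21, -17.4, -26.59, -35.78]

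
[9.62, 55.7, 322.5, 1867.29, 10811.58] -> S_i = 9.62*5.79^i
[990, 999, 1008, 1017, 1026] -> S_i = 990 + 9*i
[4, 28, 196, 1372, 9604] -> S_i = 4*7^i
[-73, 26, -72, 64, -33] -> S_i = Random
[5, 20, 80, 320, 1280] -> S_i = 5*4^i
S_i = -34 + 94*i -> [-34, 60, 154, 248, 342]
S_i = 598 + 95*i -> [598, 693, 788, 883, 978]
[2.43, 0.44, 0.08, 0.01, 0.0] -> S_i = 2.43*0.18^i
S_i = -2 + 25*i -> [-2, 23, 48, 73, 98]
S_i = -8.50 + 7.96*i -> [-8.5, -0.54, 7.42, 15.38, 23.34]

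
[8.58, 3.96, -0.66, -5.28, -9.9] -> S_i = 8.58 + -4.62*i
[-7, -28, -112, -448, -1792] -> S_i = -7*4^i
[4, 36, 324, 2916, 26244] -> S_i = 4*9^i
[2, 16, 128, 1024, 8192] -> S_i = 2*8^i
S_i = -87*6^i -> [-87, -522, -3132, -18792, -112752]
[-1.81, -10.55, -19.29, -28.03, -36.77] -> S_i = -1.81 + -8.74*i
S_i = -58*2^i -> [-58, -116, -232, -464, -928]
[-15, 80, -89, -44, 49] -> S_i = Random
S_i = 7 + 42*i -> [7, 49, 91, 133, 175]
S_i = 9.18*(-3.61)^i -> [9.18, -33.14, 119.63, -431.88, 1559.09]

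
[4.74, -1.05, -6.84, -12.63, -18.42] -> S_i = 4.74 + -5.79*i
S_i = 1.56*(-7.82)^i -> [1.56, -12.2, 95.4, -746.01, 5833.8]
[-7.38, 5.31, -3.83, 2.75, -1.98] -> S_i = -7.38*(-0.72)^i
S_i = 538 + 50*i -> [538, 588, 638, 688, 738]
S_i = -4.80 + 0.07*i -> [-4.8, -4.73, -4.66, -4.59, -4.52]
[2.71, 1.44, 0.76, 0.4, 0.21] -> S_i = 2.71*0.53^i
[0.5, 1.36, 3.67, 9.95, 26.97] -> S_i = 0.50*2.71^i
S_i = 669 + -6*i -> [669, 663, 657, 651, 645]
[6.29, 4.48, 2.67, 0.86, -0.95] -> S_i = 6.29 + -1.81*i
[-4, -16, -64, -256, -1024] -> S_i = -4*4^i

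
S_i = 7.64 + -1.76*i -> [7.64, 5.88, 4.12, 2.36, 0.6]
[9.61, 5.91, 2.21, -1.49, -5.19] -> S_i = 9.61 + -3.70*i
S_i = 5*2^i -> [5, 10, 20, 40, 80]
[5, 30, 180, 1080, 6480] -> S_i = 5*6^i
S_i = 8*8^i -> [8, 64, 512, 4096, 32768]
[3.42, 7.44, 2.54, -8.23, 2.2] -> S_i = Random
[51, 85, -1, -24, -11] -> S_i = Random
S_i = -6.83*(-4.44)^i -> [-6.83, 30.33, -134.64, 597.82, -2654.32]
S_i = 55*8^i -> [55, 440, 3520, 28160, 225280]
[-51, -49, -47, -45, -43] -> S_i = -51 + 2*i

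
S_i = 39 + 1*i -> [39, 40, 41, 42, 43]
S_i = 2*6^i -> [2, 12, 72, 432, 2592]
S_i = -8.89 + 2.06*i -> [-8.89, -6.83, -4.77, -2.71, -0.65]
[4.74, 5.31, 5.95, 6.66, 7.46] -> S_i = 4.74*1.12^i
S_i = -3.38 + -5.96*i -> [-3.38, -9.34, -15.3, -21.26, -27.22]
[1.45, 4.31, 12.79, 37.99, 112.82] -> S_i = 1.45*2.97^i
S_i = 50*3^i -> [50, 150, 450, 1350, 4050]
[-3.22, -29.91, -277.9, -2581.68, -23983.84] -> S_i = -3.22*9.29^i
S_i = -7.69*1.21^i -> [-7.69, -9.3, -11.26, -13.62, -16.48]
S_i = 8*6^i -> [8, 48, 288, 1728, 10368]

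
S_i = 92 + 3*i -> [92, 95, 98, 101, 104]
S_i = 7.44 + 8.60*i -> [7.44, 16.04, 24.64, 33.24, 41.84]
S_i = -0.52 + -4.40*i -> [-0.52, -4.92, -9.32, -13.72, -18.12]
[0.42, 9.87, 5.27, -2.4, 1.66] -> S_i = Random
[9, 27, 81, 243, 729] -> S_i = 9*3^i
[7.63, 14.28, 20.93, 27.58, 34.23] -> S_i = 7.63 + 6.65*i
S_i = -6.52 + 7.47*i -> [-6.52, 0.95, 8.42, 15.89, 23.36]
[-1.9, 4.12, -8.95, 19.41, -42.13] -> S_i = -1.90*(-2.17)^i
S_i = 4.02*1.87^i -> [4.02, 7.52, 14.06, 26.29, 49.16]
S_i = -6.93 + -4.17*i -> [-6.93, -11.1, -15.27, -19.44, -23.61]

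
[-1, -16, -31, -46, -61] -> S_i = -1 + -15*i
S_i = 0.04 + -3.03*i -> [0.04, -2.99, -6.02, -9.05, -12.08]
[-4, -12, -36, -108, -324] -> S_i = -4*3^i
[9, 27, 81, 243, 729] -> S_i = 9*3^i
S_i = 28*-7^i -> [28, -196, 1372, -9604, 67228]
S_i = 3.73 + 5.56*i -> [3.73, 9.29, 14.85, 20.41, 25.97]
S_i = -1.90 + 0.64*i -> [-1.9, -1.26, -0.62, 0.02, 0.66]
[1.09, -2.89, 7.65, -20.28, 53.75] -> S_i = 1.09*(-2.65)^i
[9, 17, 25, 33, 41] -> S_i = 9 + 8*i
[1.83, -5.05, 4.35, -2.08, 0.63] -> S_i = Random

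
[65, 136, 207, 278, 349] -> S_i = 65 + 71*i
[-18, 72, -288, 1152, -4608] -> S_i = -18*-4^i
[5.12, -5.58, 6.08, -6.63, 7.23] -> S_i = 5.12*(-1.09)^i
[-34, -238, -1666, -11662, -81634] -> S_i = -34*7^i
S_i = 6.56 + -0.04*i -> [6.56, 6.52, 6.48, 6.44, 6.4]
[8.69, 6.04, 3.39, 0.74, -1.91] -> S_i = 8.69 + -2.65*i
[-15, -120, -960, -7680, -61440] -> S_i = -15*8^i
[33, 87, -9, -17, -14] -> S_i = Random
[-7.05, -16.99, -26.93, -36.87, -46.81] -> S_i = -7.05 + -9.94*i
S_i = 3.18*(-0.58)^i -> [3.18, -1.84, 1.07, -0.62, 0.36]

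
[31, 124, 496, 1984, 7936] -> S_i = 31*4^i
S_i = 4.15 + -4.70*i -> [4.15, -0.55, -5.25, -9.95, -14.65]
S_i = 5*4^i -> [5, 20, 80, 320, 1280]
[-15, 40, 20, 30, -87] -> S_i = Random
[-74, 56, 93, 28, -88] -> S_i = Random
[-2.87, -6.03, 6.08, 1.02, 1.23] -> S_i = Random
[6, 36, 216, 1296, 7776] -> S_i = 6*6^i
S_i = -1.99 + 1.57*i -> [-1.99, -0.42, 1.15, 2.72, 4.29]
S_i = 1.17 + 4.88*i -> [1.17, 6.05, 10.93, 15.81, 20.69]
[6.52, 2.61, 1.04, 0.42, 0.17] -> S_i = 6.52*0.40^i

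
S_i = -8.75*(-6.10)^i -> [-8.75, 53.38, -325.59, 1986.08, -12115.11]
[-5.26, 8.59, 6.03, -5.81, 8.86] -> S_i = Random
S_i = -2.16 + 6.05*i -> [-2.16, 3.89, 9.94, 15.99, 22.04]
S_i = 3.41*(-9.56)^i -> [3.41, -32.6, 311.65, -2979.39, 28483.01]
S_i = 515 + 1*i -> [515, 516, 517, 518, 519]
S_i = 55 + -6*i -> [55, 49, 43, 37, 31]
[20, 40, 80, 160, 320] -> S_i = 20*2^i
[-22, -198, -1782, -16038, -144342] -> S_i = -22*9^i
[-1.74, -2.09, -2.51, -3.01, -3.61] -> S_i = -1.74*1.20^i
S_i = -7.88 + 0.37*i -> [-7.88, -7.51, -7.14, -6.77, -6.4]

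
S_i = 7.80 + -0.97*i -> [7.8, 6.83, 5.86, 4.89, 3.92]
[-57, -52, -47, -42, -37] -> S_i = -57 + 5*i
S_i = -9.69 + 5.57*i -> [-9.69, -4.12, 1.45, 7.02, 12.59]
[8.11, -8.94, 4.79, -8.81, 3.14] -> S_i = Random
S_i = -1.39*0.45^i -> [-1.39, -0.63, -0.28, -0.13, -0.06]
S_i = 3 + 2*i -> [3, 5, 7, 9, 11]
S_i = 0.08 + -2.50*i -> [0.08, -2.42, -4.92, -7.42, -9.92]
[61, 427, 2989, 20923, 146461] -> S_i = 61*7^i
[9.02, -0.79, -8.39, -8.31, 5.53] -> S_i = Random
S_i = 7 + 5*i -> [7, 12, 17, 22, 27]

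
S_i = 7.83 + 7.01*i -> [7.83, 14.84, 21.85, 28.86, 35.87]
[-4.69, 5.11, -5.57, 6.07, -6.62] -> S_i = -4.69*(-1.09)^i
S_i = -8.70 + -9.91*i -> [-8.7, -18.61, -28.52, -38.43, -48.34]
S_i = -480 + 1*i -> [-480, -479, -478, -477, -476]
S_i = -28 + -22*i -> [-28, -50, -72, -94, -116]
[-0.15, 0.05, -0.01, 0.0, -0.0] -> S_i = -0.15*(-0.31)^i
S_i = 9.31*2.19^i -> [9.31, 20.39, 44.65, 97.79, 214.15]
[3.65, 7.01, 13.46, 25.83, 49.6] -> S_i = 3.65*1.92^i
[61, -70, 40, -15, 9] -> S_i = Random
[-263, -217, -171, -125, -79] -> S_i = -263 + 46*i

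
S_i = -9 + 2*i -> [-9, -7, -5, -3, -1]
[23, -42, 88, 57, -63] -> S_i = Random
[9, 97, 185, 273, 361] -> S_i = 9 + 88*i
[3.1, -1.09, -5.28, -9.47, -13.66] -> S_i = 3.10 + -4.19*i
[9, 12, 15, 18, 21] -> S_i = 9 + 3*i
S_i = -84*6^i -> [-84, -504, -3024, -18144, -108864]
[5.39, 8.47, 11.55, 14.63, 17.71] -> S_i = 5.39 + 3.08*i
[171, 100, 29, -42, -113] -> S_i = 171 + -71*i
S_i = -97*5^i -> [-97, -485, -2425, -12125, -60625]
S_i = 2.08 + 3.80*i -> [2.08, 5.88, 9.68, 13.48, 17.28]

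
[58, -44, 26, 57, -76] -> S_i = Random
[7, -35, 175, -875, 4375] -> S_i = 7*-5^i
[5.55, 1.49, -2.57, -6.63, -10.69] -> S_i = 5.55 + -4.06*i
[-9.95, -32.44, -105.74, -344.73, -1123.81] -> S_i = -9.95*3.26^i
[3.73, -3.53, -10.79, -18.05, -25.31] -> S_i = 3.73 + -7.26*i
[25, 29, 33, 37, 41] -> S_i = 25 + 4*i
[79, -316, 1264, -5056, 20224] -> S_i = 79*-4^i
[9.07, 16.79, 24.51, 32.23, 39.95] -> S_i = 9.07 + 7.72*i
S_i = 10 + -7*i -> [10, 3, -4, -11, -18]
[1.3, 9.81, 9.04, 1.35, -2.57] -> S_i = Random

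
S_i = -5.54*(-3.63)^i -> [-5.54, 20.11, -73.0, 264.99, -961.91]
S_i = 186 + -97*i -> [186, 89, -8, -105, -202]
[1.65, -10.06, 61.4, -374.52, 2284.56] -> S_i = 1.65*(-6.10)^i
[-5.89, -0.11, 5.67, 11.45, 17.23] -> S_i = -5.89 + 5.78*i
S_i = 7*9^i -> [7, 63, 567, 5103, 45927]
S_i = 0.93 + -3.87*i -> [0.93, -2.94, -6.81, -10.68, -14.55]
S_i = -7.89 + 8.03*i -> [-7.89, 0.14, 8.17, 16.2, 24.23]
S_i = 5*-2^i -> [5, -10, 20, -40, 80]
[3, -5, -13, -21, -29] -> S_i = 3 + -8*i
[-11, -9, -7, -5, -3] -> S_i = -11 + 2*i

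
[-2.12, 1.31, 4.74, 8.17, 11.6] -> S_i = -2.12 + 3.43*i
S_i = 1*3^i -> [1, 3, 9, 27, 81]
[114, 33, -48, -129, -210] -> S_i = 114 + -81*i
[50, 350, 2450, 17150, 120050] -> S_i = 50*7^i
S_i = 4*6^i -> [4, 24, 144, 864, 5184]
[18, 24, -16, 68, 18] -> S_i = Random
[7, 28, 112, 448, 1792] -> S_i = 7*4^i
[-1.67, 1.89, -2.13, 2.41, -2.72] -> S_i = -1.67*(-1.13)^i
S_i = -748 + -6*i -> [-748, -754, -760, -766, -772]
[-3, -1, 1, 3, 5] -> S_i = -3 + 2*i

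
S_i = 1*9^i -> [1, 9, 81, 729, 6561]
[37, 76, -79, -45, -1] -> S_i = Random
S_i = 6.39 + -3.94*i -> [6.39, 2.45, -1.49, -5.43, -9.37]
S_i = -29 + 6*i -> [-29, -23, -17, -11, -5]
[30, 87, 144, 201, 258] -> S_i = 30 + 57*i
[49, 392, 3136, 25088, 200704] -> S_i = 49*8^i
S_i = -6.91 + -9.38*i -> [-6.91, -16.29, -25.67, -35.05, -44.43]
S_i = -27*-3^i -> [-27, 81, -243, 729, -2187]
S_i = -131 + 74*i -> [-131, -57, 17, 91, 165]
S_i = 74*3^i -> [74, 222, 666, 1998, 5994]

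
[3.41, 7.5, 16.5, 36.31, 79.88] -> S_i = 3.41*2.20^i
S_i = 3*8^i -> [3, 24, 192, 1536, 12288]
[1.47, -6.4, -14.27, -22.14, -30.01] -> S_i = 1.47 + -7.87*i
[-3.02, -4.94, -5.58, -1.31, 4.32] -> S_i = Random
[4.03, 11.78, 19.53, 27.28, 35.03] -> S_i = 4.03 + 7.75*i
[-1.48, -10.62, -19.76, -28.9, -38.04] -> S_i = -1.48 + -9.14*i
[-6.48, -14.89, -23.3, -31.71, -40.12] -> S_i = -6.48 + -8.41*i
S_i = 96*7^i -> [96, 672, 4704, 32928, 230496]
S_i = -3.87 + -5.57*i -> [-3.87, -9.44, -15.01, -20.58, -26.15]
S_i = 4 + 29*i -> [4, 33, 62, 91, 120]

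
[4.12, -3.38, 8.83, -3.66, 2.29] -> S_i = Random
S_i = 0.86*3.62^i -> [0.86, 3.11, 11.27, 40.8, 147.68]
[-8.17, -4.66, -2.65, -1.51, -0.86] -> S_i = -8.17*0.57^i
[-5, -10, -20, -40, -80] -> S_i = -5*2^i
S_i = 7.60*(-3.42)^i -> [7.6, -25.99, 88.89, -304.01, 1039.72]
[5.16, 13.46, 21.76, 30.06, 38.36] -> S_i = 5.16 + 8.30*i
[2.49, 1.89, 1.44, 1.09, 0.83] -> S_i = 2.49*0.76^i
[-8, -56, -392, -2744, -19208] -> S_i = -8*7^i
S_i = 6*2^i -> [6, 12, 24, 48, 96]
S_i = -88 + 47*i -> [-88, -41, 6, 53, 100]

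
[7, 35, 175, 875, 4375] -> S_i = 7*5^i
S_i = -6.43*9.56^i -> [-6.43, -61.47, -587.66, -5618.04, -53708.44]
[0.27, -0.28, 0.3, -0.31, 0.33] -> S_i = 0.27*(-1.05)^i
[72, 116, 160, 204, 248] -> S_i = 72 + 44*i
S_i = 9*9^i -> [9, 81, 729, 6561, 59049]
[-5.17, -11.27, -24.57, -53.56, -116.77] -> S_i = -5.17*2.18^i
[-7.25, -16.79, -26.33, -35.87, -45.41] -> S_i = -7.25 + -9.54*i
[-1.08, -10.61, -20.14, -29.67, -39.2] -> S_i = -1.08 + -9.53*i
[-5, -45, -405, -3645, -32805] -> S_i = -5*9^i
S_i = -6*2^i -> [-6, -12, -24, -48, -96]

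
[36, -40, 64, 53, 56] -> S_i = Random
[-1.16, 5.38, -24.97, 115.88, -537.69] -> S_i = -1.16*(-4.64)^i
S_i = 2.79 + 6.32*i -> [2.79, 9.11, 15.43, 21.75, 28.07]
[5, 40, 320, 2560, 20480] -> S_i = 5*8^i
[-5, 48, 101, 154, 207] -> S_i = -5 + 53*i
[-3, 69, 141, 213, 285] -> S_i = -3 + 72*i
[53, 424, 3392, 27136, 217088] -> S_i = 53*8^i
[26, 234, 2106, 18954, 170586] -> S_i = 26*9^i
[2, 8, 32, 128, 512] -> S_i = 2*4^i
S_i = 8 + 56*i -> [8, 64, 120, 176, 232]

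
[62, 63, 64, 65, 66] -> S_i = 62 + 1*i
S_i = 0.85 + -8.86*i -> [0.85, -8.01, -16.87, -25.73, -34.59]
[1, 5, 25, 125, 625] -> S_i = 1*5^i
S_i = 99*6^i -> [99, 594, 3564, 21384, 128304]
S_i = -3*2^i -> [-3, -6, -12, -24, -48]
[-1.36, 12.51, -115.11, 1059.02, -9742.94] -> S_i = -1.36*(-9.20)^i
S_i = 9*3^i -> [9, 27, 81, 243, 729]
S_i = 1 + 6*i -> [1, 7, 13, 19, 25]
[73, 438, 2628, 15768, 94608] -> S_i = 73*6^i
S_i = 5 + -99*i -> [5, -94, -193, -292, -391]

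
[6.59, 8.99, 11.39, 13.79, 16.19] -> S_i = 6.59 + 2.40*i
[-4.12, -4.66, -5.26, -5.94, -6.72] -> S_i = -4.12*1.13^i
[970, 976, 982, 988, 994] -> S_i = 970 + 6*i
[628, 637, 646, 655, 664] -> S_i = 628 + 9*i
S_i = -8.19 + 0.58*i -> [-8.19, -7.61, -7.03, -6.45, -5.87]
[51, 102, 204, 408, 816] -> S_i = 51*2^i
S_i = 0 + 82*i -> [0, 82, 164, 246, 328]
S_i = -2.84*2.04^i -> [-2.84, -5.79, -11.82, -24.11, -49.19]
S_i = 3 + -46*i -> [3, -43, -89, -135, -181]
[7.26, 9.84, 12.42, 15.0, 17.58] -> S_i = 7.26 + 2.58*i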